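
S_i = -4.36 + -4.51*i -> [-4.36, -8.87, -13.38, -17.89, -22.4]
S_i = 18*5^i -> [18, 90, 450, 2250, 11250]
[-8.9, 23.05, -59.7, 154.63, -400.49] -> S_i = -8.90*(-2.59)^i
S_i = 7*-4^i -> [7, -28, 112, -448, 1792]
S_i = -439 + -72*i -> [-439, -511, -583, -655, -727]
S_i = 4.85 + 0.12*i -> [4.85, 4.97, 5.09, 5.21, 5.33]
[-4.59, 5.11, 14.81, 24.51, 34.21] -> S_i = -4.59 + 9.70*i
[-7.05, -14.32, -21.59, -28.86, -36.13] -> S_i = -7.05 + -7.27*i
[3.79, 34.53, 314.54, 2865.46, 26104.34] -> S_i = 3.79*9.11^i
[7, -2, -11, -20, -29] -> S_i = 7 + -9*i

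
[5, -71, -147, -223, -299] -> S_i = 5 + -76*i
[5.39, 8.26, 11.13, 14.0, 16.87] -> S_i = 5.39 + 2.87*i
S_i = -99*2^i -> [-99, -198, -396, -792, -1584]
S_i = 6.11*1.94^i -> [6.11, 11.85, 23.0, 44.61, 86.55]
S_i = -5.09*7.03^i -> [-5.09, -35.78, -251.55, -1768.41, -12431.95]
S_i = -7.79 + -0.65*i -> [-7.79, -8.44, -9.09, -9.74, -10.39]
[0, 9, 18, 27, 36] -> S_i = 0 + 9*i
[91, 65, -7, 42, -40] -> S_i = Random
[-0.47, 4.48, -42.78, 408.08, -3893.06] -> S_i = -0.47*(-9.54)^i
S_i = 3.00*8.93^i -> [3.0, 26.79, 239.23, 2136.37, 19077.75]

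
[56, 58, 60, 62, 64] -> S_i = 56 + 2*i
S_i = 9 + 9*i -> [9, 18, 27, 36, 45]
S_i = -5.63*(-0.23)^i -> [-5.63, 1.29, -0.3, 0.07, -0.02]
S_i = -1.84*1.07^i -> [-1.84, -1.97, -2.11, -2.25, -2.41]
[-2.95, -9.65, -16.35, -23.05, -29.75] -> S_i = -2.95 + -6.70*i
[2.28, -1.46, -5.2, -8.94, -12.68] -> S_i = 2.28 + -3.74*i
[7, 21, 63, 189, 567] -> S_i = 7*3^i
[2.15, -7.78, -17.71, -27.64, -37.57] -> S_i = 2.15 + -9.93*i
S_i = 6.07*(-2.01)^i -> [6.07, -12.2, 24.52, -49.29, 99.08]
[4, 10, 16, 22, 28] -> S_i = 4 + 6*i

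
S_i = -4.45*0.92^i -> [-4.45, -4.09, -3.77, -3.47, -3.19]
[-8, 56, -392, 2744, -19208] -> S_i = -8*-7^i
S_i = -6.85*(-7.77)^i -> [-6.85, 53.22, -413.55, 3213.32, -24967.48]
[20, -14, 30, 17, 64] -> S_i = Random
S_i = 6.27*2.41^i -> [6.27, 15.11, 36.42, 87.76, 211.51]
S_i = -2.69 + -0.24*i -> [-2.69, -2.93, -3.17, -3.41, -3.65]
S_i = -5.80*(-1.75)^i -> [-5.8, 10.15, -17.76, 31.08, -54.4]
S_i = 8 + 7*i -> [8, 15, 22, 29, 36]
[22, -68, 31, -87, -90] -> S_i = Random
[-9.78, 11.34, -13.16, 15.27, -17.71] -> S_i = -9.78*(-1.16)^i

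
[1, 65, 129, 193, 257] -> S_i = 1 + 64*i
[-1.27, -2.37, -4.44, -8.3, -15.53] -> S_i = -1.27*1.87^i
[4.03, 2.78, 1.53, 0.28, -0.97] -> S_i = 4.03 + -1.25*i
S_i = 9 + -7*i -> [9, 2, -5, -12, -19]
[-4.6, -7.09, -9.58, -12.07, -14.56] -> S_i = -4.60 + -2.49*i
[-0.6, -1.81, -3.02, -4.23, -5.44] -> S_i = -0.60 + -1.21*i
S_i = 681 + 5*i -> [681, 686, 691, 696, 701]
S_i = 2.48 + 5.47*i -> [2.48, 7.95, 13.42, 18.89, 24.36]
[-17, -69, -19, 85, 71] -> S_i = Random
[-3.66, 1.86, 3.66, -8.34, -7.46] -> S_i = Random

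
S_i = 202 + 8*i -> [202, 210, 218, 226, 234]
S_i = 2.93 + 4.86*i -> [2.93, 7.79, 12.65, 17.51, 22.37]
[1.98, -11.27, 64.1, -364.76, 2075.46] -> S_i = 1.98*(-5.69)^i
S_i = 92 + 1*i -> [92, 93, 94, 95, 96]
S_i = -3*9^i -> [-3, -27, -243, -2187, -19683]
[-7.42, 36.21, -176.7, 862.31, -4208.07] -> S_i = -7.42*(-4.88)^i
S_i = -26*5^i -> [-26, -130, -650, -3250, -16250]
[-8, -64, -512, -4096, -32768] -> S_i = -8*8^i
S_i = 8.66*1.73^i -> [8.66, 14.98, 25.92, 44.84, 77.57]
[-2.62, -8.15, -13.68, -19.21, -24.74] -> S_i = -2.62 + -5.53*i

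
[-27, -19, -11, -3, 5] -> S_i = -27 + 8*i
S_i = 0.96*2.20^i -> [0.96, 2.11, 4.65, 10.22, 22.49]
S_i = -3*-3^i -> [-3, 9, -27, 81, -243]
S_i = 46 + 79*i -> [46, 125, 204, 283, 362]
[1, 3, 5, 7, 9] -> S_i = 1 + 2*i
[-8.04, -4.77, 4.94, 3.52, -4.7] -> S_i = Random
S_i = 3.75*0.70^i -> [3.75, 2.62, 1.84, 1.29, 0.9]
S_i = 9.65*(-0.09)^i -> [9.65, -0.87, 0.08, -0.01, 0.0]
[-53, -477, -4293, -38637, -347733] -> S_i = -53*9^i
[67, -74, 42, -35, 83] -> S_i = Random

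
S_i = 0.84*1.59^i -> [0.84, 1.34, 2.12, 3.38, 5.37]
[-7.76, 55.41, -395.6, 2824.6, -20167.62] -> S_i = -7.76*(-7.14)^i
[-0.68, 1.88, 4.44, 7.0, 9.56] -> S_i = -0.68 + 2.56*i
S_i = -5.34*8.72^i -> [-5.34, -46.56, -406.05, -3540.71, -30875.02]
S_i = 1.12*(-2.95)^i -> [1.12, -3.3, 9.75, -28.75, 84.82]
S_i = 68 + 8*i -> [68, 76, 84, 92, 100]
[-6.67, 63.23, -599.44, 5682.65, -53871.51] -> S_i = -6.67*(-9.48)^i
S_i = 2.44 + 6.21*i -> [2.44, 8.65, 14.86, 21.07, 27.28]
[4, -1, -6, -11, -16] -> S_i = 4 + -5*i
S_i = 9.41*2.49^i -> [9.41, 23.43, 58.34, 145.27, 361.73]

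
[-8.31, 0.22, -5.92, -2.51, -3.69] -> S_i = Random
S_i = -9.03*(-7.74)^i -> [-9.03, 69.89, -540.97, 4187.07, -32407.95]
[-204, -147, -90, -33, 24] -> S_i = -204 + 57*i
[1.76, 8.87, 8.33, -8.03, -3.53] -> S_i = Random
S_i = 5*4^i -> [5, 20, 80, 320, 1280]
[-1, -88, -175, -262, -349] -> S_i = -1 + -87*i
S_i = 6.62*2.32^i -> [6.62, 15.36, 35.63, 82.67, 191.78]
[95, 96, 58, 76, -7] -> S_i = Random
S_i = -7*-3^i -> [-7, 21, -63, 189, -567]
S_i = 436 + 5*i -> [436, 441, 446, 451, 456]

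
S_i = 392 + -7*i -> [392, 385, 378, 371, 364]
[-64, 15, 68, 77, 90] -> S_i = Random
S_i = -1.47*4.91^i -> [-1.47, -7.22, -35.44, -174.01, -854.36]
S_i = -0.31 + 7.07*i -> [-0.31, 6.76, 13.83, 20.9, 27.97]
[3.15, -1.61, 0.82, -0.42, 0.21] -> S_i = 3.15*(-0.51)^i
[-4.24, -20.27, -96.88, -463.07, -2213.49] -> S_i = -4.24*4.78^i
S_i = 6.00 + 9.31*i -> [6.0, 15.31, 24.62, 33.93, 43.24]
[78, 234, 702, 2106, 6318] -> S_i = 78*3^i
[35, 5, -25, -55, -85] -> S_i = 35 + -30*i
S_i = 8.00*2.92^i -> [8.0, 23.36, 68.21, 199.18, 581.6]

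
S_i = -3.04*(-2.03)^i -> [-3.04, 6.17, -12.53, 25.43, -51.62]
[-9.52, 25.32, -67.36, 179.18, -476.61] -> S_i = -9.52*(-2.66)^i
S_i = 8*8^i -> [8, 64, 512, 4096, 32768]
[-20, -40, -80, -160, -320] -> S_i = -20*2^i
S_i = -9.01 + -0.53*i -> [-9.01, -9.54, -10.07, -10.6, -11.13]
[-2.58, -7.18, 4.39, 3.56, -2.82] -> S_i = Random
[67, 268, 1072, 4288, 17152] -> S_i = 67*4^i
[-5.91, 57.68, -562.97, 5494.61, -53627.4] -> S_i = -5.91*(-9.76)^i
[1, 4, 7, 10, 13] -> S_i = 1 + 3*i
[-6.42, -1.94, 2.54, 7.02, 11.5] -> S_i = -6.42 + 4.48*i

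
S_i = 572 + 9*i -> [572, 581, 590, 599, 608]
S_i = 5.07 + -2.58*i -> [5.07, 2.49, -0.09, -2.67, -5.25]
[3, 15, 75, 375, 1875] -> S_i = 3*5^i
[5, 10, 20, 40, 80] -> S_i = 5*2^i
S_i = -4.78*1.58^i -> [-4.78, -7.55, -11.93, -18.85, -29.79]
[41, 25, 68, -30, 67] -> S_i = Random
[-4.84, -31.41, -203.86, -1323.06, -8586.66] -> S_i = -4.84*6.49^i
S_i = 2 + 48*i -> [2, 50, 98, 146, 194]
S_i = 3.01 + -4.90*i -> [3.01, -1.89, -6.79, -11.69, -16.59]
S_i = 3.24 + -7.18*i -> [3.24, -3.94, -11.12, -18.3, -25.48]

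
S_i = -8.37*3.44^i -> [-8.37, -28.79, -99.05, -340.72, -1172.09]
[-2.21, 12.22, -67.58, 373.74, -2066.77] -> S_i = -2.21*(-5.53)^i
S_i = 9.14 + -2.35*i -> [9.14, 6.79, 4.44, 2.09, -0.26]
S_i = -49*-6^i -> [-49, 294, -1764, 10584, -63504]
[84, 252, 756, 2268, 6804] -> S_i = 84*3^i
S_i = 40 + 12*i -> [40, 52, 64, 76, 88]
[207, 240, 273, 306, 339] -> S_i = 207 + 33*i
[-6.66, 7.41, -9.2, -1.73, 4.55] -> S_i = Random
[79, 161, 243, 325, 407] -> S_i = 79 + 82*i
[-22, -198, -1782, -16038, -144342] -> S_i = -22*9^i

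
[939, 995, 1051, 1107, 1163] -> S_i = 939 + 56*i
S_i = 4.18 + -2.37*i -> [4.18, 1.81, -0.56, -2.93, -5.3]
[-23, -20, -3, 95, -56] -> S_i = Random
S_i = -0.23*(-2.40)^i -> [-0.23, 0.55, -1.32, 3.18, -7.63]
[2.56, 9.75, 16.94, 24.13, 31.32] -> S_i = 2.56 + 7.19*i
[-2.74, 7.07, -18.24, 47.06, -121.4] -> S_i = -2.74*(-2.58)^i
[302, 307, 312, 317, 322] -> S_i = 302 + 5*i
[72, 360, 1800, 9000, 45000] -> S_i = 72*5^i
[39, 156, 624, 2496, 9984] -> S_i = 39*4^i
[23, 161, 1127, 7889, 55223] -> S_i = 23*7^i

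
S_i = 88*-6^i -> [88, -528, 3168, -19008, 114048]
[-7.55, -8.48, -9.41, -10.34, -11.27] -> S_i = -7.55 + -0.93*i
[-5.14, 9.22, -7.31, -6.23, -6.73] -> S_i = Random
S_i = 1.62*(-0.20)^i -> [1.62, -0.32, 0.06, -0.01, 0.0]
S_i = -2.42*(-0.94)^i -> [-2.42, 2.27, -2.14, 2.01, -1.89]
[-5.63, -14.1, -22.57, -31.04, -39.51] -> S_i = -5.63 + -8.47*i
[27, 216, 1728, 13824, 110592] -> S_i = 27*8^i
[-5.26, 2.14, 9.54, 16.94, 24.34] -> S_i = -5.26 + 7.40*i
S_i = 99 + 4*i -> [99, 103, 107, 111, 115]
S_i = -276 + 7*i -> [-276, -269, -262, -255, -248]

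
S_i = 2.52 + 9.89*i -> [2.52, 12.41, 22.3, 32.19, 42.08]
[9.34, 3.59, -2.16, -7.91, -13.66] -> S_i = 9.34 + -5.75*i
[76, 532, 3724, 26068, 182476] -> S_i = 76*7^i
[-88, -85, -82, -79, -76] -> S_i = -88 + 3*i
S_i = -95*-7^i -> [-95, 665, -4655, 32585, -228095]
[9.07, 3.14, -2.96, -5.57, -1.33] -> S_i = Random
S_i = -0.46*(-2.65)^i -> [-0.46, 1.22, -3.23, 8.56, -22.69]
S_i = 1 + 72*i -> [1, 73, 145, 217, 289]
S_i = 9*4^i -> [9, 36, 144, 576, 2304]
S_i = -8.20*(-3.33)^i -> [-8.2, 27.31, -90.93, 302.79, -1008.3]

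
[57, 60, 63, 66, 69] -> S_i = 57 + 3*i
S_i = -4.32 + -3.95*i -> [-4.32, -8.27, -12.22, -16.17, -20.12]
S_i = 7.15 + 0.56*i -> [7.15, 7.71, 8.27, 8.83, 9.39]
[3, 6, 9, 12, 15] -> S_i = 3 + 3*i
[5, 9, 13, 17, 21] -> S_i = 5 + 4*i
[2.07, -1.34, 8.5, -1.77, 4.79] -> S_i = Random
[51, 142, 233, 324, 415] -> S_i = 51 + 91*i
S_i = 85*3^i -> [85, 255, 765, 2295, 6885]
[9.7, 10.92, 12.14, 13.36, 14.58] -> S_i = 9.70 + 1.22*i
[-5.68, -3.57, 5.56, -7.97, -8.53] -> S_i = Random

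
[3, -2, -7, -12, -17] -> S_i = 3 + -5*i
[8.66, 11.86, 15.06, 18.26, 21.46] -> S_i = 8.66 + 3.20*i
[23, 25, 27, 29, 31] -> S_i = 23 + 2*i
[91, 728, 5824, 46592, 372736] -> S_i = 91*8^i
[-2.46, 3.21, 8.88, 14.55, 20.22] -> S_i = -2.46 + 5.67*i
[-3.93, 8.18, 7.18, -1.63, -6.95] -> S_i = Random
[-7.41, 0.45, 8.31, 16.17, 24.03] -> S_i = -7.41 + 7.86*i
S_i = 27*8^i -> [27, 216, 1728, 13824, 110592]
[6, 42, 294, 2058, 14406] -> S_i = 6*7^i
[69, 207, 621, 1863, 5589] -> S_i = 69*3^i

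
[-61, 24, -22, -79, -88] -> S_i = Random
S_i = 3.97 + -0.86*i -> [3.97, 3.11, 2.25, 1.39, 0.53]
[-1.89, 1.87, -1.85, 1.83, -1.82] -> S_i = -1.89*(-0.99)^i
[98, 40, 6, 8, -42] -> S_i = Random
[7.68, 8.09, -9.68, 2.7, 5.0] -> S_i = Random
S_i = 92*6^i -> [92, 552, 3312, 19872, 119232]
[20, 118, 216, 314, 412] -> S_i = 20 + 98*i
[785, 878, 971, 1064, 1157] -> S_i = 785 + 93*i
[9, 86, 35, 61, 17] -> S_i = Random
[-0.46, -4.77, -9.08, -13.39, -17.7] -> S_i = -0.46 + -4.31*i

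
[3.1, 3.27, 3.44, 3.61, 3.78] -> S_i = 3.10 + 0.17*i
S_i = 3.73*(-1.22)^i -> [3.73, -4.55, 5.55, -6.77, 8.26]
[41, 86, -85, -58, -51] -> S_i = Random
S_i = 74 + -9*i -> [74, 65, 56, 47, 38]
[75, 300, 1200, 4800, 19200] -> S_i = 75*4^i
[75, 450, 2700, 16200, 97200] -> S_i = 75*6^i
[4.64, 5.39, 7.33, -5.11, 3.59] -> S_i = Random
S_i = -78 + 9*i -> [-78, -69, -60, -51, -42]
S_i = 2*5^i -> [2, 10, 50, 250, 1250]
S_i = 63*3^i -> [63, 189, 567, 1701, 5103]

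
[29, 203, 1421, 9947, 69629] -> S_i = 29*7^i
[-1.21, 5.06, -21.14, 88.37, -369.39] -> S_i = -1.21*(-4.18)^i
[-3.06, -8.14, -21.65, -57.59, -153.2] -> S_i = -3.06*2.66^i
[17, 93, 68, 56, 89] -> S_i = Random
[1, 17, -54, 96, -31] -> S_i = Random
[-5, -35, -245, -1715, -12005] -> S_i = -5*7^i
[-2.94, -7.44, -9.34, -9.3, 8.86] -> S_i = Random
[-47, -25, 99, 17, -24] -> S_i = Random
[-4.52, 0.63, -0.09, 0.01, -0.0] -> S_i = -4.52*(-0.14)^i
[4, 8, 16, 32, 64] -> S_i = 4*2^i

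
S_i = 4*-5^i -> [4, -20, 100, -500, 2500]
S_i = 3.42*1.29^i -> [3.42, 4.41, 5.69, 7.34, 9.47]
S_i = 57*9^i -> [57, 513, 4617, 41553, 373977]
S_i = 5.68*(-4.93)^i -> [5.68, -28.0, 138.05, -680.6, 3355.34]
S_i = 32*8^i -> [32, 256, 2048, 16384, 131072]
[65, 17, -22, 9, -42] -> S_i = Random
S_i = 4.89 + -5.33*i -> [4.89, -0.44, -5.77, -11.1, -16.43]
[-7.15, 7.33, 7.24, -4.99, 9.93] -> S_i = Random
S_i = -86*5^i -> [-86, -430, -2150, -10750, -53750]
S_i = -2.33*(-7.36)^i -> [-2.33, 17.15, -126.22, 928.94, -6837.03]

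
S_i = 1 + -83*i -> [1, -82, -165, -248, -331]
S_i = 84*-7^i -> [84, -588, 4116, -28812, 201684]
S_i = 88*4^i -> [88, 352, 1408, 5632, 22528]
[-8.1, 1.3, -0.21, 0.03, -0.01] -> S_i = -8.10*(-0.16)^i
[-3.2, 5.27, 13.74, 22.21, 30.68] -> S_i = -3.20 + 8.47*i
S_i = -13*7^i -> [-13, -91, -637, -4459, -31213]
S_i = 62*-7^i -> [62, -434, 3038, -21266, 148862]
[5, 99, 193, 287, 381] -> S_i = 5 + 94*i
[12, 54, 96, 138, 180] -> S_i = 12 + 42*i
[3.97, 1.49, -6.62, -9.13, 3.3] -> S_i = Random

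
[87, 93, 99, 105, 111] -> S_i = 87 + 6*i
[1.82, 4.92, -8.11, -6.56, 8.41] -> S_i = Random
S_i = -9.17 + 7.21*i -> [-9.17, -1.96, 5.25, 12.46, 19.67]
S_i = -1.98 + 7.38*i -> [-1.98, 5.4, 12.78, 20.16, 27.54]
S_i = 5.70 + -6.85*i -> [5.7, -1.15, -8.0, -14.85, -21.7]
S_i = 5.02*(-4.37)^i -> [5.02, -21.94, 95.87, -418.94, 1830.75]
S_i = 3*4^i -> [3, 12, 48, 192, 768]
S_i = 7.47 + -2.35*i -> [7.47, 5.12, 2.77, 0.42, -1.93]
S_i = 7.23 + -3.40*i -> [7.23, 3.83, 0.43, -2.97, -6.37]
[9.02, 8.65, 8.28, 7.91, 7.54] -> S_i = 9.02 + -0.37*i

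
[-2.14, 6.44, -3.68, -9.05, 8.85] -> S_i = Random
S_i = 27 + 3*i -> [27, 30, 33, 36, 39]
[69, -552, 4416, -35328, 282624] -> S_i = 69*-8^i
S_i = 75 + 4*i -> [75, 79, 83, 87, 91]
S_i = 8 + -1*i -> [8, 7, 6, 5, 4]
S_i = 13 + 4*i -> [13, 17, 21, 25, 29]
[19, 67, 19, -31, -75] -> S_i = Random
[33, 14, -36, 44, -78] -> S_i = Random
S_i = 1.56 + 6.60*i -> [1.56, 8.16, 14.76, 21.36, 27.96]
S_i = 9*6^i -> [9, 54, 324, 1944, 11664]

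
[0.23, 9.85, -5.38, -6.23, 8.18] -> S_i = Random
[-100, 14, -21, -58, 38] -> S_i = Random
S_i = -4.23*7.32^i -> [-4.23, -30.96, -226.65, -1659.1, -12144.64]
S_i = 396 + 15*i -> [396, 411, 426, 441, 456]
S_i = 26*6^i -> [26, 156, 936, 5616, 33696]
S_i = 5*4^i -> [5, 20, 80, 320, 1280]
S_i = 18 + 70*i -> [18, 88, 158, 228, 298]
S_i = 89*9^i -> [89, 801, 7209, 64881, 583929]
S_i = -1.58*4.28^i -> [-1.58, -6.76, -28.94, -123.88, -530.19]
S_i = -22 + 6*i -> [-22, -16, -10, -4, 2]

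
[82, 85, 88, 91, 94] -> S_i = 82 + 3*i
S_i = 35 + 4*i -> [35, 39, 43, 47, 51]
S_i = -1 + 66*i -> [-1, 65, 131, 197, 263]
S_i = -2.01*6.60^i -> [-2.01, -13.27, -87.56, -577.87, -3813.92]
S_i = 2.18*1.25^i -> [2.18, 2.72, 3.41, 4.26, 5.32]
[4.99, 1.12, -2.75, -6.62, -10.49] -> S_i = 4.99 + -3.87*i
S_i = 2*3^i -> [2, 6, 18, 54, 162]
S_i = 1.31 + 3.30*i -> [1.31, 4.61, 7.91, 11.21, 14.51]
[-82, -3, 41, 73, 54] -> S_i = Random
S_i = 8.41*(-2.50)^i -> [8.41, -21.02, 52.56, -131.41, 328.52]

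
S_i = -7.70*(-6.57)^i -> [-7.7, 50.59, -332.37, 2183.67, -14346.71]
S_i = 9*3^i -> [9, 27, 81, 243, 729]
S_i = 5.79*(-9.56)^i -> [5.79, -55.35, 529.17, -5058.86, 48362.65]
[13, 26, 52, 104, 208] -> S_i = 13*2^i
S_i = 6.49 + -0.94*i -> [6.49, 5.55, 4.61, 3.67, 2.73]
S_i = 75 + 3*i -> [75, 78, 81, 84, 87]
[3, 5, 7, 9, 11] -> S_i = 3 + 2*i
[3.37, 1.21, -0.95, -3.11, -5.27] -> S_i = 3.37 + -2.16*i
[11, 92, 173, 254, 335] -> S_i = 11 + 81*i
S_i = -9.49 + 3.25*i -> [-9.49, -6.24, -2.99, 0.26, 3.51]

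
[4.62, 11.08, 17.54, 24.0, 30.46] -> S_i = 4.62 + 6.46*i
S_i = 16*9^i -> [16, 144, 1296, 11664, 104976]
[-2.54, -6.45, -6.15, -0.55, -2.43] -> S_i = Random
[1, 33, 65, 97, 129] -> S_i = 1 + 32*i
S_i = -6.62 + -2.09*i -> [-6.62, -8.71, -10.8, -12.89, -14.98]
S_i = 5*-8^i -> [5, -40, 320, -2560, 20480]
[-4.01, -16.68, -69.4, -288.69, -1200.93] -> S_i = -4.01*4.16^i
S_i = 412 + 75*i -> [412, 487, 562, 637, 712]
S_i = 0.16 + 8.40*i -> [0.16, 8.56, 16.96, 25.36, 33.76]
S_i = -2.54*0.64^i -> [-2.54, -1.63, -1.04, -0.67, -0.43]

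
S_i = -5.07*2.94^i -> [-5.07, -14.91, -43.82, -128.84, -378.79]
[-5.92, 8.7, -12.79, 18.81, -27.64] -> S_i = -5.92*(-1.47)^i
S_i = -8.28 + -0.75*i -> [-8.28, -9.03, -9.78, -10.53, -11.28]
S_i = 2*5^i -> [2, 10, 50, 250, 1250]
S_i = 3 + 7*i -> [3, 10, 17, 24, 31]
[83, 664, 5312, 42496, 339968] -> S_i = 83*8^i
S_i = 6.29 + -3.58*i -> [6.29, 2.71, -0.87, -4.45, -8.03]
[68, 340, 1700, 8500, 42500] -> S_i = 68*5^i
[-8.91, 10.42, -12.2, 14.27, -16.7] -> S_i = -8.91*(-1.17)^i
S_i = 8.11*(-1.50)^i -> [8.11, -12.16, 18.25, -27.37, 41.06]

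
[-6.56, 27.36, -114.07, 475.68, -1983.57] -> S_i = -6.56*(-4.17)^i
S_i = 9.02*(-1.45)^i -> [9.02, -13.08, 18.96, -27.5, 39.87]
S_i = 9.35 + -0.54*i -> [9.35, 8.81, 8.27, 7.73, 7.19]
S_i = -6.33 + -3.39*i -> [-6.33, -9.72, -13.11, -16.5, -19.89]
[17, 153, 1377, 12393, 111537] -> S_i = 17*9^i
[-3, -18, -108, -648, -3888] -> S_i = -3*6^i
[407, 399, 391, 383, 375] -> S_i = 407 + -8*i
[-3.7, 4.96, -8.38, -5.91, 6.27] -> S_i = Random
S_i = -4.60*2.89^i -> [-4.6, -13.29, -38.42, -111.03, -320.88]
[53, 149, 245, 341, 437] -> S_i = 53 + 96*i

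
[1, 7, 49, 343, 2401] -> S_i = 1*7^i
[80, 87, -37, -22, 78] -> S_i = Random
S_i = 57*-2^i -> [57, -114, 228, -456, 912]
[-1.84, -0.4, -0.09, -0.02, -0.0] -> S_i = -1.84*0.22^i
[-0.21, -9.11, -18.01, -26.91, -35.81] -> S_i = -0.21 + -8.90*i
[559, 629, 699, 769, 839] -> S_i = 559 + 70*i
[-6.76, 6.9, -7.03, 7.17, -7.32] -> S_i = -6.76*(-1.02)^i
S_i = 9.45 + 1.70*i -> [9.45, 11.15, 12.85, 14.55, 16.25]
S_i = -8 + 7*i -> [-8, -1, 6, 13, 20]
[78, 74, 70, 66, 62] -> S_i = 78 + -4*i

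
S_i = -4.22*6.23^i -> [-4.22, -26.29, -163.79, -1020.41, -6357.18]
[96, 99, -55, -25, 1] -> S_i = Random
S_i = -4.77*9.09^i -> [-4.77, -43.36, -394.14, -3582.7, -32566.71]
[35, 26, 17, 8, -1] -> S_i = 35 + -9*i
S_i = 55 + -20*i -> [55, 35, 15, -5, -25]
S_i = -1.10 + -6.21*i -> [-1.1, -7.31, -13.52, -19.73, -25.94]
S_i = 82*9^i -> [82, 738, 6642, 59778, 538002]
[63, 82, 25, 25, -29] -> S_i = Random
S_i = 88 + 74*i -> [88, 162, 236, 310, 384]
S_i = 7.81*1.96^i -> [7.81, 15.31, 30.0, 58.81, 115.26]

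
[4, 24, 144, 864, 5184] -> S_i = 4*6^i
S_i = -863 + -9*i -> [-863, -872, -881, -890, -899]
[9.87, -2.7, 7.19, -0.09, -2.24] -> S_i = Random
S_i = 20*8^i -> [20, 160, 1280, 10240, 81920]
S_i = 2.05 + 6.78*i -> [2.05, 8.83, 15.61, 22.39, 29.17]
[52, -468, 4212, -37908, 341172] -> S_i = 52*-9^i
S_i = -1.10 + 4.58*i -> [-1.1, 3.48, 8.06, 12.64, 17.22]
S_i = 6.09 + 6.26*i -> [6.09, 12.35, 18.61, 24.87, 31.13]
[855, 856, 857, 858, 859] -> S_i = 855 + 1*i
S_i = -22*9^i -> [-22, -198, -1782, -16038, -144342]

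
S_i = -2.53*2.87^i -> [-2.53, -7.26, -20.84, -59.81, -171.65]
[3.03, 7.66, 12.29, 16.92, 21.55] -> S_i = 3.03 + 4.63*i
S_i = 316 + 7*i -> [316, 323, 330, 337, 344]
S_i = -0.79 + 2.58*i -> [-0.79, 1.79, 4.37, 6.95, 9.53]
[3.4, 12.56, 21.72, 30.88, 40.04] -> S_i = 3.40 + 9.16*i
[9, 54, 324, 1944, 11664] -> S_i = 9*6^i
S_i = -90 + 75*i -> [-90, -15, 60, 135, 210]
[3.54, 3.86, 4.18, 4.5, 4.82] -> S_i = 3.54 + 0.32*i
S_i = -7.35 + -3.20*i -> [-7.35, -10.55, -13.75, -16.95, -20.15]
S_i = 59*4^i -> [59, 236, 944, 3776, 15104]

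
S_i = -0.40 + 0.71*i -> [-0.4, 0.31, 1.02, 1.73, 2.44]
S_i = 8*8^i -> [8, 64, 512, 4096, 32768]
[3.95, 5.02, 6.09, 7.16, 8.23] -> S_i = 3.95 + 1.07*i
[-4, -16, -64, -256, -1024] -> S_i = -4*4^i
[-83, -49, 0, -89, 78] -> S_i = Random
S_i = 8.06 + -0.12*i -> [8.06, 7.94, 7.82, 7.7, 7.58]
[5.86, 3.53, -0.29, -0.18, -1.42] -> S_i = Random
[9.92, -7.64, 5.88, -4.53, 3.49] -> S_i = 9.92*(-0.77)^i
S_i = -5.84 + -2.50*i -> [-5.84, -8.34, -10.84, -13.34, -15.84]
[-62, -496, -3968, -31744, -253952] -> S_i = -62*8^i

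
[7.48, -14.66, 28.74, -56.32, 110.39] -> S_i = 7.48*(-1.96)^i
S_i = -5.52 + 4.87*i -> [-5.52, -0.65, 4.22, 9.09, 13.96]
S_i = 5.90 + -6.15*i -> [5.9, -0.25, -6.4, -12.55, -18.7]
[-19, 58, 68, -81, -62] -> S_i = Random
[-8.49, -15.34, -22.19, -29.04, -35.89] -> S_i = -8.49 + -6.85*i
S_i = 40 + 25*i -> [40, 65, 90, 115, 140]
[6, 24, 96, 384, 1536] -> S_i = 6*4^i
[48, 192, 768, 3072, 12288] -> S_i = 48*4^i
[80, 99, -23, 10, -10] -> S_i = Random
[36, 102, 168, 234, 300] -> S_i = 36 + 66*i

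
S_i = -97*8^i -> [-97, -776, -6208, -49664, -397312]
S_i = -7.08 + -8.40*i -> [-7.08, -15.48, -23.88, -32.28, -40.68]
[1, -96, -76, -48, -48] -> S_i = Random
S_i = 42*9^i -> [42, 378, 3402, 30618, 275562]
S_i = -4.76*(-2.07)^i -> [-4.76, 9.85, -20.4, 42.22, -87.4]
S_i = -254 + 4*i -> [-254, -250, -246, -242, -238]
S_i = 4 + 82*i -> [4, 86, 168, 250, 332]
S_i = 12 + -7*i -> [12, 5, -2, -9, -16]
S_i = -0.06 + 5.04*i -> [-0.06, 4.98, 10.02, 15.06, 20.1]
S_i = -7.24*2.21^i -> [-7.24, -16.0, -35.36, -78.15, -172.71]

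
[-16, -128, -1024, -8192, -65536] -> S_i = -16*8^i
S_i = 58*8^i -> [58, 464, 3712, 29696, 237568]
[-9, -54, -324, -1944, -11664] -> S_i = -9*6^i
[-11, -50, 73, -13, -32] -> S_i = Random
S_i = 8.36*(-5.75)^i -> [8.36, -48.07, 276.4, -1589.31, 9138.56]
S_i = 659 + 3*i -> [659, 662, 665, 668, 671]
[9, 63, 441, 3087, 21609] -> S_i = 9*7^i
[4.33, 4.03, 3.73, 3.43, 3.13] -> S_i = 4.33 + -0.30*i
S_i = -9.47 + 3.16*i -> [-9.47, -6.31, -3.15, 0.01, 3.17]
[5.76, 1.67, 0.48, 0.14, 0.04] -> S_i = 5.76*0.29^i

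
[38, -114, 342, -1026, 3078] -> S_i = 38*-3^i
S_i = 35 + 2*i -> [35, 37, 39, 41, 43]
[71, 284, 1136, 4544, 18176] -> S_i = 71*4^i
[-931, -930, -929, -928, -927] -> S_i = -931 + 1*i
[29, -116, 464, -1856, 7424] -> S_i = 29*-4^i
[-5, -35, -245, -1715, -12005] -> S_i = -5*7^i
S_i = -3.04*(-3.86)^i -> [-3.04, 11.73, -45.29, 174.84, -674.87]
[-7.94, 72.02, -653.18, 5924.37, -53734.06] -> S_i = -7.94*(-9.07)^i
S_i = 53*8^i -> [53, 424, 3392, 27136, 217088]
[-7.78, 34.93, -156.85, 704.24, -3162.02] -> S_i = -7.78*(-4.49)^i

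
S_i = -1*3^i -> [-1, -3, -9, -27, -81]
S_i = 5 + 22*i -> [5, 27, 49, 71, 93]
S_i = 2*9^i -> [2, 18, 162, 1458, 13122]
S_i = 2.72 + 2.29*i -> [2.72, 5.01, 7.3, 9.59, 11.88]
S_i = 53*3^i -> [53, 159, 477, 1431, 4293]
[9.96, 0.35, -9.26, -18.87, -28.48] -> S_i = 9.96 + -9.61*i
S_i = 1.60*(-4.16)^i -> [1.6, -6.66, 27.69, -115.19, 479.17]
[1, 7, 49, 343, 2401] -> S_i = 1*7^i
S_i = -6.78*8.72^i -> [-6.78, -59.12, -515.54, -4495.51, -39200.86]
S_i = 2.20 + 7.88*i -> [2.2, 10.08, 17.96, 25.84, 33.72]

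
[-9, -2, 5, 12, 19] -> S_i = -9 + 7*i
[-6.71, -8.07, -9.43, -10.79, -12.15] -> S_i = -6.71 + -1.36*i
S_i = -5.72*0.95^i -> [-5.72, -5.43, -5.16, -4.9, -4.66]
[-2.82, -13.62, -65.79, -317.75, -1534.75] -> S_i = -2.82*4.83^i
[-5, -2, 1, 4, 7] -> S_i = -5 + 3*i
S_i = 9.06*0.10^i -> [9.06, 0.91, 0.09, 0.01, 0.0]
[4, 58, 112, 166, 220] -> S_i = 4 + 54*i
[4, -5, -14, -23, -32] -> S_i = 4 + -9*i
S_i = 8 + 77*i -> [8, 85, 162, 239, 316]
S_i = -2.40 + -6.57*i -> [-2.4, -8.97, -15.54, -22.11, -28.68]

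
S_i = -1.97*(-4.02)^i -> [-1.97, 7.92, -31.84, 127.98, -514.48]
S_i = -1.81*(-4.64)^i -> [-1.81, 8.4, -38.97, 180.81, -838.98]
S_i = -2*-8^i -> [-2, 16, -128, 1024, -8192]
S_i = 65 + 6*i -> [65, 71, 77, 83, 89]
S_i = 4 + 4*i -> [4, 8, 12, 16, 20]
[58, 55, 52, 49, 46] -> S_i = 58 + -3*i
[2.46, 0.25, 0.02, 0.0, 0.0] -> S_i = 2.46*0.10^i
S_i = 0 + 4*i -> [0, 4, 8, 12, 16]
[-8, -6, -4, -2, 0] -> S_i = -8 + 2*i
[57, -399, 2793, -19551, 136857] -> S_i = 57*-7^i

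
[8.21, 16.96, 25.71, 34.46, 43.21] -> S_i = 8.21 + 8.75*i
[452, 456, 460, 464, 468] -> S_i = 452 + 4*i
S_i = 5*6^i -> [5, 30, 180, 1080, 6480]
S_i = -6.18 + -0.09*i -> [-6.18, -6.27, -6.36, -6.45, -6.54]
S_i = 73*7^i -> [73, 511, 3577, 25039, 175273]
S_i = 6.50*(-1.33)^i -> [6.5, -8.64, 11.5, -15.29, 20.34]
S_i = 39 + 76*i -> [39, 115, 191, 267, 343]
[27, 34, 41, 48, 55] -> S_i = 27 + 7*i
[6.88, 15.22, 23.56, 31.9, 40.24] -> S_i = 6.88 + 8.34*i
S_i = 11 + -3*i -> [11, 8, 5, 2, -1]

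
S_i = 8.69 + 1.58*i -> [8.69, 10.27, 11.85, 13.43, 15.01]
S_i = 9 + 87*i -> [9, 96, 183, 270, 357]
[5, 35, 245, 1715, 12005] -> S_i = 5*7^i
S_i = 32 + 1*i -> [32, 33, 34, 35, 36]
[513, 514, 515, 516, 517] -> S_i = 513 + 1*i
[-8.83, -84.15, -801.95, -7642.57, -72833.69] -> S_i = -8.83*9.53^i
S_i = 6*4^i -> [6, 24, 96, 384, 1536]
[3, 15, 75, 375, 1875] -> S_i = 3*5^i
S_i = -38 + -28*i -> [-38, -66, -94, -122, -150]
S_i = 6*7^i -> [6, 42, 294, 2058, 14406]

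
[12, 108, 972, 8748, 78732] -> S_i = 12*9^i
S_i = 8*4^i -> [8, 32, 128, 512, 2048]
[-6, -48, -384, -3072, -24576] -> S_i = -6*8^i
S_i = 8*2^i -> [8, 16, 32, 64, 128]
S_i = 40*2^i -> [40, 80, 160, 320, 640]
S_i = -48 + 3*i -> [-48, -45, -42, -39, -36]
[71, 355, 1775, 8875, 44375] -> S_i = 71*5^i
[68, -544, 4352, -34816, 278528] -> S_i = 68*-8^i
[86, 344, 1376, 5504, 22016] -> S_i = 86*4^i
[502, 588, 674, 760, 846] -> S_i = 502 + 86*i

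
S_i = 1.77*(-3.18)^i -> [1.77, -5.63, 17.9, -56.92, 181.0]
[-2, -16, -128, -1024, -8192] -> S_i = -2*8^i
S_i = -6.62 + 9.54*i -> [-6.62, 2.92, 12.46, 22.0, 31.54]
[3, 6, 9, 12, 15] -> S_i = 3 + 3*i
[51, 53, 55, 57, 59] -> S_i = 51 + 2*i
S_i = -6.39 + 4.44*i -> [-6.39, -1.95, 2.49, 6.93, 11.37]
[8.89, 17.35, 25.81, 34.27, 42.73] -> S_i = 8.89 + 8.46*i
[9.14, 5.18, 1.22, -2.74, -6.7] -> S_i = 9.14 + -3.96*i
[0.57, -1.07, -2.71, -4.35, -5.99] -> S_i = 0.57 + -1.64*i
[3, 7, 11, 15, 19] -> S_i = 3 + 4*i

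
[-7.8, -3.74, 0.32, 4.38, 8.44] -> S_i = -7.80 + 4.06*i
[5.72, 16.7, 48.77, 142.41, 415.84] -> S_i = 5.72*2.92^i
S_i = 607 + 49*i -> [607, 656, 705, 754, 803]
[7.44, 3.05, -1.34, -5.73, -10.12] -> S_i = 7.44 + -4.39*i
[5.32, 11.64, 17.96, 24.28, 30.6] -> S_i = 5.32 + 6.32*i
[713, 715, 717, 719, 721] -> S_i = 713 + 2*i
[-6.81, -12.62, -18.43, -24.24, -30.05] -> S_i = -6.81 + -5.81*i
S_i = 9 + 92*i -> [9, 101, 193, 285, 377]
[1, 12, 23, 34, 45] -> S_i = 1 + 11*i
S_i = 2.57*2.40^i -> [2.57, 6.17, 14.8, 35.53, 85.27]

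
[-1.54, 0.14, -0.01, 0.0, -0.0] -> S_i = -1.54*(-0.09)^i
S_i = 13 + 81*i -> [13, 94, 175, 256, 337]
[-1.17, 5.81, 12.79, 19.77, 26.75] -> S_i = -1.17 + 6.98*i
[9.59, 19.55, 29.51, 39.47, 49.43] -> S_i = 9.59 + 9.96*i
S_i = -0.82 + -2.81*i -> [-0.82, -3.63, -6.44, -9.25, -12.06]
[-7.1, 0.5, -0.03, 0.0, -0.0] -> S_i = -7.10*(-0.07)^i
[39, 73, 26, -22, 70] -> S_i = Random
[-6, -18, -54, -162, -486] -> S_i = -6*3^i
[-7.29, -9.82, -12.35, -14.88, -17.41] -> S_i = -7.29 + -2.53*i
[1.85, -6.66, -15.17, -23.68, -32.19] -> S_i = 1.85 + -8.51*i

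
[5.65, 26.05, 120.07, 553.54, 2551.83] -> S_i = 5.65*4.61^i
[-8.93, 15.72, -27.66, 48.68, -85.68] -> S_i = -8.93*(-1.76)^i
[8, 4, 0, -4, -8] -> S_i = 8 + -4*i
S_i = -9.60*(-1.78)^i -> [-9.6, 17.09, -30.42, 54.14, -96.37]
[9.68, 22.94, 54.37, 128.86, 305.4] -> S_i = 9.68*2.37^i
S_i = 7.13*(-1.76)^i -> [7.13, -12.55, 22.09, -38.87, 68.41]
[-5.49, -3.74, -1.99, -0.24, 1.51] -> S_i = -5.49 + 1.75*i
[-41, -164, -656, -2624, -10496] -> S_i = -41*4^i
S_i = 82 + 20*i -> [82, 102, 122, 142, 162]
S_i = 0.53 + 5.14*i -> [0.53, 5.67, 10.81, 15.95, 21.09]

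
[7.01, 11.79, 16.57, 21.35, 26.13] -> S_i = 7.01 + 4.78*i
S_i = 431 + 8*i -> [431, 439, 447, 455, 463]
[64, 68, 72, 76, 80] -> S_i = 64 + 4*i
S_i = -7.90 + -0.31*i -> [-7.9, -8.21, -8.52, -8.83, -9.14]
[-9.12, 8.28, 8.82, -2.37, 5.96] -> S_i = Random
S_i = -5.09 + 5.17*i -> [-5.09, 0.08, 5.25, 10.42, 15.59]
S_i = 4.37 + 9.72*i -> [4.37, 14.09, 23.81, 33.53, 43.25]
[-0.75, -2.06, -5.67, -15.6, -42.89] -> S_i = -0.75*2.75^i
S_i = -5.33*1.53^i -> [-5.33, -8.15, -12.48, -19.09, -29.21]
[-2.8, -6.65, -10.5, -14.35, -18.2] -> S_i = -2.80 + -3.85*i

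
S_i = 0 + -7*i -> [0, -7, -14, -21, -28]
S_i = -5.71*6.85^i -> [-5.71, -39.11, -267.93, -1835.3, -12571.83]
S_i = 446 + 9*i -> [446, 455, 464, 473, 482]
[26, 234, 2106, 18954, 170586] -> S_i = 26*9^i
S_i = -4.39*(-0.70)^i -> [-4.39, 3.07, -2.15, 1.51, -1.05]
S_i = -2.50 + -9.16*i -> [-2.5, -11.66, -20.82, -29.98, -39.14]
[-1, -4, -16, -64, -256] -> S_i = -1*4^i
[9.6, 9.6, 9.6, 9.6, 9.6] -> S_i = 9.60*1.00^i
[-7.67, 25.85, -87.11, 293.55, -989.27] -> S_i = -7.67*(-3.37)^i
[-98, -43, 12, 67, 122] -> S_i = -98 + 55*i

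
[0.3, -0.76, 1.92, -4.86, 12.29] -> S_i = 0.30*(-2.53)^i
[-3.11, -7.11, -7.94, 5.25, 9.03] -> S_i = Random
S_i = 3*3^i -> [3, 9, 27, 81, 243]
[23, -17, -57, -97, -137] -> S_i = 23 + -40*i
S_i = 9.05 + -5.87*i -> [9.05, 3.18, -2.69, -8.56, -14.43]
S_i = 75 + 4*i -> [75, 79, 83, 87, 91]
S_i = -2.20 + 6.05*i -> [-2.2, 3.85, 9.9, 15.95, 22.0]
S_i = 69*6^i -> [69, 414, 2484, 14904, 89424]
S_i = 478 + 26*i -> [478, 504, 530, 556, 582]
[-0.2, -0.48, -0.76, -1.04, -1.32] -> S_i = -0.20 + -0.28*i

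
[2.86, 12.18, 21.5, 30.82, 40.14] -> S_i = 2.86 + 9.32*i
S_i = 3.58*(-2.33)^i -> [3.58, -8.34, 19.44, -45.28, 105.51]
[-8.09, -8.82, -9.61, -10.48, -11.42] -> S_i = -8.09*1.09^i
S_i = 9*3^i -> [9, 27, 81, 243, 729]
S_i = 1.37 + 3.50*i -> [1.37, 4.87, 8.37, 11.87, 15.37]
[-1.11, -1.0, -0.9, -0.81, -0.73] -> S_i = -1.11*0.90^i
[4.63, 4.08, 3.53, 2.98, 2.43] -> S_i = 4.63 + -0.55*i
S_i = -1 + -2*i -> [-1, -3, -5, -7, -9]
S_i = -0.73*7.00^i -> [-0.73, -5.11, -35.77, -250.39, -1752.73]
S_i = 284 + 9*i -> [284, 293, 302, 311, 320]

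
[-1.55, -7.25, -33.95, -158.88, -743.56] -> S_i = -1.55*4.68^i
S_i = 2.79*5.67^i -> [2.79, 15.82, 89.7, 508.57, 2883.61]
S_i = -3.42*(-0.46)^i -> [-3.42, 1.57, -0.72, 0.33, -0.15]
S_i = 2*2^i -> [2, 4, 8, 16, 32]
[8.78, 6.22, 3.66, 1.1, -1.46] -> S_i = 8.78 + -2.56*i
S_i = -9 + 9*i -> [-9, 0, 9, 18, 27]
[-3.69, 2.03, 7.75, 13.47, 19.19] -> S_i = -3.69 + 5.72*i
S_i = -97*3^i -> [-97, -291, -873, -2619, -7857]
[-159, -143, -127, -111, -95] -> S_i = -159 + 16*i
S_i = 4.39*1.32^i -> [4.39, 5.79, 7.65, 10.1, 13.33]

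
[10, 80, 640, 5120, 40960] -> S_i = 10*8^i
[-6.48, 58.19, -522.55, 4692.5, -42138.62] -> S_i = -6.48*(-8.98)^i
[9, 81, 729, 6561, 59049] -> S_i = 9*9^i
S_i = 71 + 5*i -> [71, 76, 81, 86, 91]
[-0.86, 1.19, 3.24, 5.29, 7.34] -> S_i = -0.86 + 2.05*i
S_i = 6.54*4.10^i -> [6.54, 26.81, 109.94, 450.74, 1848.05]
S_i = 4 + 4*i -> [4, 8, 12, 16, 20]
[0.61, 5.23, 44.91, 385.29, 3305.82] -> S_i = 0.61*8.58^i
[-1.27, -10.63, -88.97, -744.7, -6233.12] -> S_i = -1.27*8.37^i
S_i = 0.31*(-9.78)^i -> [0.31, -3.03, 29.65, -289.99, 2836.07]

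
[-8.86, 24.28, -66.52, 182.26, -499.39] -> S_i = -8.86*(-2.74)^i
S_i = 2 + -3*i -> [2, -1, -4, -7, -10]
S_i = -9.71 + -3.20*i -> [-9.71, -12.91, -16.11, -19.31, -22.51]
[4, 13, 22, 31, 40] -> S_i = 4 + 9*i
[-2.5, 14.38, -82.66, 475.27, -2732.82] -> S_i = -2.50*(-5.75)^i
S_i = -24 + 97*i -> [-24, 73, 170, 267, 364]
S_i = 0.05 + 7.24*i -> [0.05, 7.29, 14.53, 21.77, 29.01]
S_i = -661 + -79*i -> [-661, -740, -819, -898, -977]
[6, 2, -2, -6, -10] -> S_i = 6 + -4*i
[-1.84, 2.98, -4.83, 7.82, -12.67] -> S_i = -1.84*(-1.62)^i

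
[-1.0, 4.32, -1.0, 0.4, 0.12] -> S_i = Random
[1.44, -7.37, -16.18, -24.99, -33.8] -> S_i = 1.44 + -8.81*i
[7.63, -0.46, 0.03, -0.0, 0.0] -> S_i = 7.63*(-0.06)^i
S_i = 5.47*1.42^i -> [5.47, 7.77, 11.03, 15.66, 22.24]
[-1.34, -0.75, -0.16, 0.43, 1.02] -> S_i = -1.34 + 0.59*i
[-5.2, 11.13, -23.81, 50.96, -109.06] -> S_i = -5.20*(-2.14)^i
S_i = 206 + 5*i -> [206, 211, 216, 221, 226]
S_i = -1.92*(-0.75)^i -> [-1.92, 1.44, -1.08, 0.81, -0.61]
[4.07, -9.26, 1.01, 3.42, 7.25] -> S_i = Random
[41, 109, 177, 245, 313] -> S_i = 41 + 68*i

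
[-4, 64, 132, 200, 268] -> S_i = -4 + 68*i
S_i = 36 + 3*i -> [36, 39, 42, 45, 48]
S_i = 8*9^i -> [8, 72, 648, 5832, 52488]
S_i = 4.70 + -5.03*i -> [4.7, -0.33, -5.36, -10.39, -15.42]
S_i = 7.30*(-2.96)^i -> [7.3, -21.61, 63.96, -189.32, 560.39]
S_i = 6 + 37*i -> [6, 43, 80, 117, 154]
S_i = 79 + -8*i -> [79, 71, 63, 55, 47]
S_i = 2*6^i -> [2, 12, 72, 432, 2592]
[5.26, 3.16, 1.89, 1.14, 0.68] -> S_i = 5.26*0.60^i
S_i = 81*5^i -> [81, 405, 2025, 10125, 50625]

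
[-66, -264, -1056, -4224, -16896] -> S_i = -66*4^i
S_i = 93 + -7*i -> [93, 86, 79, 72, 65]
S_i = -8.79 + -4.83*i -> [-8.79, -13.62, -18.45, -23.28, -28.11]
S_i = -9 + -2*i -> [-9, -11, -13, -15, -17]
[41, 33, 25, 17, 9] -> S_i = 41 + -8*i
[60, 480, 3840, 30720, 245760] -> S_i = 60*8^i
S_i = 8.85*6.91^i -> [8.85, 61.15, 422.57, 2919.96, 20176.95]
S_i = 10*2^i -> [10, 20, 40, 80, 160]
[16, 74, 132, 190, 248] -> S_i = 16 + 58*i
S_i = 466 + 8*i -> [466, 474, 482, 490, 498]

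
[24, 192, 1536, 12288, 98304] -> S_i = 24*8^i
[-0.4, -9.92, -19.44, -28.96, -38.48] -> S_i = -0.40 + -9.52*i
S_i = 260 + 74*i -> [260, 334, 408, 482, 556]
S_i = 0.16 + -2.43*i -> [0.16, -2.27, -4.7, -7.13, -9.56]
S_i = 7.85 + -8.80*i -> [7.85, -0.95, -9.75, -18.55, -27.35]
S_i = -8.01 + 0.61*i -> [-8.01, -7.4, -6.79, -6.18, -5.57]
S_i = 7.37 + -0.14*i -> [7.37, 7.23, 7.09, 6.95, 6.81]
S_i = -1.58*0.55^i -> [-1.58, -0.87, -0.48, -0.26, -0.14]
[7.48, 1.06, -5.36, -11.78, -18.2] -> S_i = 7.48 + -6.42*i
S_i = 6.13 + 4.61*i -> [6.13, 10.74, 15.35, 19.96, 24.57]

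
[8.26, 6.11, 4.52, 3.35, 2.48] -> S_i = 8.26*0.74^i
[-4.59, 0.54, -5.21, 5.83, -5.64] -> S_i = Random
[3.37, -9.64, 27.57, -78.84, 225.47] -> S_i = 3.37*(-2.86)^i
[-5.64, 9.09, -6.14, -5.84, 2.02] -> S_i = Random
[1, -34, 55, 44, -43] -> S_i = Random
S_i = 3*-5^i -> [3, -15, 75, -375, 1875]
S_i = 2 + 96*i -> [2, 98, 194, 290, 386]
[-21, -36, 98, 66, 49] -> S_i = Random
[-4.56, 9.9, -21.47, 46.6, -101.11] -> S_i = -4.56*(-2.17)^i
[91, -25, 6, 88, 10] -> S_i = Random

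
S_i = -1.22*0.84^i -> [-1.22, -1.02, -0.86, -0.72, -0.61]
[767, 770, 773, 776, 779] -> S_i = 767 + 3*i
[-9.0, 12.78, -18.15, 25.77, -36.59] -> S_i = -9.00*(-1.42)^i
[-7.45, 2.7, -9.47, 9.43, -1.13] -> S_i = Random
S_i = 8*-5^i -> [8, -40, 200, -1000, 5000]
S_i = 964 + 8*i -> [964, 972, 980, 988, 996]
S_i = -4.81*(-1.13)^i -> [-4.81, 5.44, -6.14, 6.94, -7.84]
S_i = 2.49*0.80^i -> [2.49, 1.99, 1.59, 1.27, 1.02]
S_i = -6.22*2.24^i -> [-6.22, -13.93, -31.21, -69.91, -156.6]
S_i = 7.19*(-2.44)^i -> [7.19, -17.54, 42.81, -104.45, 254.85]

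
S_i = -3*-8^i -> [-3, 24, -192, 1536, -12288]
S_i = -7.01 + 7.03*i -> [-7.01, 0.02, 7.05, 14.08, 21.11]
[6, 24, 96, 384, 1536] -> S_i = 6*4^i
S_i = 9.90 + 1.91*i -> [9.9, 11.81, 13.72, 15.63, 17.54]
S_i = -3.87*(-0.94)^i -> [-3.87, 3.64, -3.42, 3.21, -3.02]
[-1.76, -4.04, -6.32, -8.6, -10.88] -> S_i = -1.76 + -2.28*i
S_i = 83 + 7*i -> [83, 90, 97, 104, 111]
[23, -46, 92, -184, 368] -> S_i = 23*-2^i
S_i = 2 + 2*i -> [2, 4, 6, 8, 10]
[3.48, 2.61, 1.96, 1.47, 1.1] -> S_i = 3.48*0.75^i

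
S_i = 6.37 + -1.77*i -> [6.37, 4.6, 2.83, 1.06, -0.71]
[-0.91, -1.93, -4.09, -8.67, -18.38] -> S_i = -0.91*2.12^i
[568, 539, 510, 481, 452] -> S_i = 568 + -29*i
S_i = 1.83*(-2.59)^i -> [1.83, -4.74, 12.28, -31.79, 82.35]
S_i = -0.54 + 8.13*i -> [-0.54, 7.59, 15.72, 23.85, 31.98]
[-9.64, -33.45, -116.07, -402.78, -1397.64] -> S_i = -9.64*3.47^i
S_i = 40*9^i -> [40, 360, 3240, 29160, 262440]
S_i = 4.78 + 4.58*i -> [4.78, 9.36, 13.94, 18.52, 23.1]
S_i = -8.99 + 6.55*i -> [-8.99, -2.44, 4.11, 10.66, 17.21]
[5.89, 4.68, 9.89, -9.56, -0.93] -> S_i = Random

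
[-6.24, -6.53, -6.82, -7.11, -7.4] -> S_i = -6.24 + -0.29*i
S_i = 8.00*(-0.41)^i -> [8.0, -3.28, 1.34, -0.55, 0.23]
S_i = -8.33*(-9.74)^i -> [-8.33, 81.13, -790.25, 7697.01, -74968.85]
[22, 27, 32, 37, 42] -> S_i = 22 + 5*i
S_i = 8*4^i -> [8, 32, 128, 512, 2048]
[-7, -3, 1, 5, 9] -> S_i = -7 + 4*i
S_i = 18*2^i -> [18, 36, 72, 144, 288]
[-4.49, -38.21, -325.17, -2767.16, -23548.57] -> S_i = -4.49*8.51^i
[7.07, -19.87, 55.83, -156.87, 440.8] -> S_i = 7.07*(-2.81)^i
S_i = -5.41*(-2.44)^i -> [-5.41, 13.2, -32.21, 78.59, -191.76]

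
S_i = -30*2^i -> [-30, -60, -120, -240, -480]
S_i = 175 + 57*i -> [175, 232, 289, 346, 403]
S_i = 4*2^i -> [4, 8, 16, 32, 64]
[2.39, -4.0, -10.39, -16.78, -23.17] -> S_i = 2.39 + -6.39*i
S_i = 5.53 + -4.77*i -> [5.53, 0.76, -4.01, -8.78, -13.55]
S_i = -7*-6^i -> [-7, 42, -252, 1512, -9072]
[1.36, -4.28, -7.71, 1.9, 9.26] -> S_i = Random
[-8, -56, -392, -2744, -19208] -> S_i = -8*7^i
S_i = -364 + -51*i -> [-364, -415, -466, -517, -568]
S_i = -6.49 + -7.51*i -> [-6.49, -14.0, -21.51, -29.02, -36.53]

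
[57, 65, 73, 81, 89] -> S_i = 57 + 8*i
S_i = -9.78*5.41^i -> [-9.78, -52.91, -286.24, -1548.57, -8377.76]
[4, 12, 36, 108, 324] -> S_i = 4*3^i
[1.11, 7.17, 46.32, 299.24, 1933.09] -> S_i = 1.11*6.46^i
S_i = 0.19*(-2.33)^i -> [0.19, -0.44, 1.03, -2.4, 5.6]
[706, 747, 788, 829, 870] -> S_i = 706 + 41*i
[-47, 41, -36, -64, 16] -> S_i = Random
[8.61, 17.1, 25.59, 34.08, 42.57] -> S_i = 8.61 + 8.49*i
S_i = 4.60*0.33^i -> [4.6, 1.52, 0.5, 0.17, 0.05]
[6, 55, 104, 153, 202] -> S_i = 6 + 49*i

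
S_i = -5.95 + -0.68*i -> [-5.95, -6.63, -7.31, -7.99, -8.67]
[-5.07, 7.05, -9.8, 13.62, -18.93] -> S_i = -5.07*(-1.39)^i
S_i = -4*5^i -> [-4, -20, -100, -500, -2500]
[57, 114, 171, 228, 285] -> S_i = 57 + 57*i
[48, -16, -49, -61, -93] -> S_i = Random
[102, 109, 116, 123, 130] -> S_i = 102 + 7*i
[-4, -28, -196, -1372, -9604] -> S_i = -4*7^i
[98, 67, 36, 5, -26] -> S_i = 98 + -31*i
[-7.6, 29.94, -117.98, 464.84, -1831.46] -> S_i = -7.60*(-3.94)^i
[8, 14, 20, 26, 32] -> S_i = 8 + 6*i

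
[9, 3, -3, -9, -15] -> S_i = 9 + -6*i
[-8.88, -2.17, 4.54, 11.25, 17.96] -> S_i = -8.88 + 6.71*i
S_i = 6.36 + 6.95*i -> [6.36, 13.31, 20.26, 27.21, 34.16]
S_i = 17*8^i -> [17, 136, 1088, 8704, 69632]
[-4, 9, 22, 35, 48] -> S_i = -4 + 13*i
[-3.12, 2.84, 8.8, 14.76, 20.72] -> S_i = -3.12 + 5.96*i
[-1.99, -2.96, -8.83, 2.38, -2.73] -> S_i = Random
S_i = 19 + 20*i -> [19, 39, 59, 79, 99]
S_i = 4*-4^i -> [4, -16, 64, -256, 1024]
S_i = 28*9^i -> [28, 252, 2268, 20412, 183708]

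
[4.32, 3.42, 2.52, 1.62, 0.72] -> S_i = 4.32 + -0.90*i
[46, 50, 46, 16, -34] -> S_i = Random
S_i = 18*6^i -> [18, 108, 648, 3888, 23328]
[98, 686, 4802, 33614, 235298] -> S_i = 98*7^i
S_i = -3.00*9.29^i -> [-3.0, -27.87, -258.91, -2405.3, -22345.19]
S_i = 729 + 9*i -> [729, 738, 747, 756, 765]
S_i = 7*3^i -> [7, 21, 63, 189, 567]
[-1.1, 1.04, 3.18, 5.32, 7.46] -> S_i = -1.10 + 2.14*i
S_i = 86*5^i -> [86, 430, 2150, 10750, 53750]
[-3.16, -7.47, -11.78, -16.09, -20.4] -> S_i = -3.16 + -4.31*i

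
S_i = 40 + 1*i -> [40, 41, 42, 43, 44]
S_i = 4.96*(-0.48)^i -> [4.96, -2.38, 1.14, -0.55, 0.26]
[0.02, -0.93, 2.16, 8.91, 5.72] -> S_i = Random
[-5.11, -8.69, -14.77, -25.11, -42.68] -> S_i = -5.11*1.70^i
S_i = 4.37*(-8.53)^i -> [4.37, -37.28, 317.97, -2712.24, 23135.43]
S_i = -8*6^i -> [-8, -48, -288, -1728, -10368]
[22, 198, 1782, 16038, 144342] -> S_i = 22*9^i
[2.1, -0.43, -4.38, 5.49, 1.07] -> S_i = Random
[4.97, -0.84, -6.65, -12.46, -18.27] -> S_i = 4.97 + -5.81*i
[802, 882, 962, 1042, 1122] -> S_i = 802 + 80*i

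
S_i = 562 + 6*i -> [562, 568, 574, 580, 586]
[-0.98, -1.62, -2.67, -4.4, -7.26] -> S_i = -0.98*1.65^i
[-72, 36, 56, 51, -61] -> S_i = Random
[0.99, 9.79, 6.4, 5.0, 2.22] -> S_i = Random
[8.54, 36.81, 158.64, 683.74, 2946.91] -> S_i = 8.54*4.31^i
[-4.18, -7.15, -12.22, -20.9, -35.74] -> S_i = -4.18*1.71^i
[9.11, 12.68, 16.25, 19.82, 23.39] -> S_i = 9.11 + 3.57*i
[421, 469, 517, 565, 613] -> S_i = 421 + 48*i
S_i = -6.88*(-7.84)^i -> [-6.88, 53.94, -422.88, 3315.41, -25992.78]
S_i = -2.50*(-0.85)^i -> [-2.5, 2.12, -1.81, 1.54, -1.31]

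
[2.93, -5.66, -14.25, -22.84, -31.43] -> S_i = 2.93 + -8.59*i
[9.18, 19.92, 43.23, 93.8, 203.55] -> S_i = 9.18*2.17^i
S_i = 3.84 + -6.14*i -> [3.84, -2.3, -8.44, -14.58, -20.72]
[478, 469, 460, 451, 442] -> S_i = 478 + -9*i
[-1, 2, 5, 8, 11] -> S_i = -1 + 3*i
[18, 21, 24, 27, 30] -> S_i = 18 + 3*i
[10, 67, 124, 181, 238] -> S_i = 10 + 57*i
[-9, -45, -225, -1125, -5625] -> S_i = -9*5^i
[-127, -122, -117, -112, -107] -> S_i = -127 + 5*i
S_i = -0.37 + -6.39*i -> [-0.37, -6.76, -13.15, -19.54, -25.93]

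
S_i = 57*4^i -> [57, 228, 912, 3648, 14592]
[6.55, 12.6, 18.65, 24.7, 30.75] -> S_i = 6.55 + 6.05*i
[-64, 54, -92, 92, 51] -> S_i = Random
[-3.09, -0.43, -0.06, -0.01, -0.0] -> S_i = -3.09*0.14^i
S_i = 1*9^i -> [1, 9, 81, 729, 6561]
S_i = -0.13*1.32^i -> [-0.13, -0.17, -0.23, -0.3, -0.39]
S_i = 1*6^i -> [1, 6, 36, 216, 1296]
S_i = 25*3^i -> [25, 75, 225, 675, 2025]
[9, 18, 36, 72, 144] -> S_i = 9*2^i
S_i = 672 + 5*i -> [672, 677, 682, 687, 692]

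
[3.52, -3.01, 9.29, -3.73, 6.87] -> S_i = Random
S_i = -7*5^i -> [-7, -35, -175, -875, -4375]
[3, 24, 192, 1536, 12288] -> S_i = 3*8^i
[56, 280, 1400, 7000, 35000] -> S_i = 56*5^i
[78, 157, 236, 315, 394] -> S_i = 78 + 79*i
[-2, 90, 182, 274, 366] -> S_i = -2 + 92*i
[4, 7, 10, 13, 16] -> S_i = 4 + 3*i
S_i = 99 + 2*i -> [99, 101, 103, 105, 107]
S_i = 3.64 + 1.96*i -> [3.64, 5.6, 7.56, 9.52, 11.48]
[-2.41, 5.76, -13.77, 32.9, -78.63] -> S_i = -2.41*(-2.39)^i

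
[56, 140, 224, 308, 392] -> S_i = 56 + 84*i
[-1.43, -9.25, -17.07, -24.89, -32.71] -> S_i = -1.43 + -7.82*i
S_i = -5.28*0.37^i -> [-5.28, -1.95, -0.72, -0.27, -0.1]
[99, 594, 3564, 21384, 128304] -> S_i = 99*6^i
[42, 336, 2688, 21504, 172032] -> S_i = 42*8^i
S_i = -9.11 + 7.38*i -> [-9.11, -1.73, 5.65, 13.03, 20.41]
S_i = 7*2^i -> [7, 14, 28, 56, 112]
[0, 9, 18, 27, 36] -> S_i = 0 + 9*i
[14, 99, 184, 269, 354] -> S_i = 14 + 85*i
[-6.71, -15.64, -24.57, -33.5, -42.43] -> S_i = -6.71 + -8.93*i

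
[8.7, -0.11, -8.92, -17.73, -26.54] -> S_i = 8.70 + -8.81*i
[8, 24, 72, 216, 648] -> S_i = 8*3^i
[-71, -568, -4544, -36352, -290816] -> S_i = -71*8^i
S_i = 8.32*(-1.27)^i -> [8.32, -10.57, 13.42, -17.04, 21.64]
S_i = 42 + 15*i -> [42, 57, 72, 87, 102]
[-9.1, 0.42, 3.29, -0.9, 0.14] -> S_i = Random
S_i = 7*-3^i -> [7, -21, 63, -189, 567]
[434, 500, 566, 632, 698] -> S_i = 434 + 66*i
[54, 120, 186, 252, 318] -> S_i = 54 + 66*i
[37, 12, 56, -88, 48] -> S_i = Random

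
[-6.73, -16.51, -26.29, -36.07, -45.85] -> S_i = -6.73 + -9.78*i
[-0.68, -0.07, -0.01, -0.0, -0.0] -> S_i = -0.68*0.11^i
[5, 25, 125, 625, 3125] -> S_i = 5*5^i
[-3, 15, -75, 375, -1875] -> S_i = -3*-5^i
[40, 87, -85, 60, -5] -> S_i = Random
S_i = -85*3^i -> [-85, -255, -765, -2295, -6885]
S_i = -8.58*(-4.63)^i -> [-8.58, 39.73, -183.93, 851.59, -3942.86]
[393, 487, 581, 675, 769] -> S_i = 393 + 94*i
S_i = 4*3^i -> [4, 12, 36, 108, 324]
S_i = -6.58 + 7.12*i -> [-6.58, 0.54, 7.66, 14.78, 21.9]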